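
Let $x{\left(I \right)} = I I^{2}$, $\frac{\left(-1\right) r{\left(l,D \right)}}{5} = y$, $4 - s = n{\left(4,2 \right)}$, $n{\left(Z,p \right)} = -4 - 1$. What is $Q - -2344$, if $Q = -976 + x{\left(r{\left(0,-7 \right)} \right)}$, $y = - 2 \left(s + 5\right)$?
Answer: $2745368$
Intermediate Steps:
$n{\left(Z,p \right)} = -5$ ($n{\left(Z,p \right)} = -4 - 1 = -5$)
$s = 9$ ($s = 4 - -5 = 4 + 5 = 9$)
$y = -28$ ($y = - 2 \left(9 + 5\right) = \left(-2\right) 14 = -28$)
$r{\left(l,D \right)} = 140$ ($r{\left(l,D \right)} = \left(-5\right) \left(-28\right) = 140$)
$x{\left(I \right)} = I^{3}$
$Q = 2743024$ ($Q = -976 + 140^{3} = -976 + 2744000 = 2743024$)
$Q - -2344 = 2743024 - -2344 = 2743024 + 2344 = 2745368$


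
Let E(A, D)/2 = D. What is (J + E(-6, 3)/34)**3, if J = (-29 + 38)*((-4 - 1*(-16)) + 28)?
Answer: 229558182867/4913 ≈ 4.6725e+7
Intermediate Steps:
E(A, D) = 2*D
J = 360 (J = 9*((-4 + 16) + 28) = 9*(12 + 28) = 9*40 = 360)
(J + E(-6, 3)/34)**3 = (360 + (2*3)/34)**3 = (360 + 6*(1/34))**3 = (360 + 3/17)**3 = (6123/17)**3 = 229558182867/4913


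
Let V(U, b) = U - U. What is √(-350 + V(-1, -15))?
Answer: 5*I*√14 ≈ 18.708*I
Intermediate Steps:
V(U, b) = 0
√(-350 + V(-1, -15)) = √(-350 + 0) = √(-350) = 5*I*√14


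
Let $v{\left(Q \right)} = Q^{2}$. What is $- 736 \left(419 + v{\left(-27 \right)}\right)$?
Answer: $-844928$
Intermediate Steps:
$- 736 \left(419 + v{\left(-27 \right)}\right) = - 736 \left(419 + \left(-27\right)^{2}\right) = - 736 \left(419 + 729\right) = \left(-736\right) 1148 = -844928$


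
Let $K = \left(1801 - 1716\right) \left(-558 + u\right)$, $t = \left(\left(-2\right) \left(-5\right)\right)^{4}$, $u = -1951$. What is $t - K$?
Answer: $223265$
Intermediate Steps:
$t = 10000$ ($t = 10^{4} = 10000$)
$K = -213265$ ($K = \left(1801 - 1716\right) \left(-558 - 1951\right) = 85 \left(-2509\right) = -213265$)
$t - K = 10000 - -213265 = 10000 + 213265 = 223265$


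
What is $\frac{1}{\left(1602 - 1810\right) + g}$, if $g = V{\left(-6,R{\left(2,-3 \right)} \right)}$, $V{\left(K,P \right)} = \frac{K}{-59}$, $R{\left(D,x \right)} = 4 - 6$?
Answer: $- \frac{59}{12266} \approx -0.00481$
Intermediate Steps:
$R{\left(D,x \right)} = -2$ ($R{\left(D,x \right)} = 4 - 6 = -2$)
$V{\left(K,P \right)} = - \frac{K}{59}$ ($V{\left(K,P \right)} = K \left(- \frac{1}{59}\right) = - \frac{K}{59}$)
$g = \frac{6}{59}$ ($g = \left(- \frac{1}{59}\right) \left(-6\right) = \frac{6}{59} \approx 0.10169$)
$\frac{1}{\left(1602 - 1810\right) + g} = \frac{1}{\left(1602 - 1810\right) + \frac{6}{59}} = \frac{1}{-208 + \frac{6}{59}} = \frac{1}{- \frac{12266}{59}} = - \frac{59}{12266}$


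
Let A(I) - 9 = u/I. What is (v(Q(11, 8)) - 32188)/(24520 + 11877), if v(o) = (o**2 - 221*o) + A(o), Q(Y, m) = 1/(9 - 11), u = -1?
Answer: -7545/8564 ≈ -0.88101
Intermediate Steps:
A(I) = 9 - 1/I
Q(Y, m) = -1/2 (Q(Y, m) = 1/(-2) = -1/2)
v(o) = 9 + o**2 - 1/o - 221*o (v(o) = (o**2 - 221*o) + (9 - 1/o) = 9 + o**2 - 1/o - 221*o)
(v(Q(11, 8)) - 32188)/(24520 + 11877) = ((9 + (-1/2)**2 - 1/(-1/2) - 221*(-1/2)) - 32188)/(24520 + 11877) = ((9 + 1/4 - 1*(-2) + 221/2) - 32188)/36397 = ((9 + 1/4 + 2 + 221/2) - 32188)*(1/36397) = (487/4 - 32188)*(1/36397) = -128265/4*1/36397 = -7545/8564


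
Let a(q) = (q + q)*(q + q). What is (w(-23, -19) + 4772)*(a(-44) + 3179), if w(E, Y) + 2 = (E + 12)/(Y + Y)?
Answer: 1980023133/38 ≈ 5.2106e+7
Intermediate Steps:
w(E, Y) = -2 + (12 + E)/(2*Y) (w(E, Y) = -2 + (E + 12)/(Y + Y) = -2 + (12 + E)/((2*Y)) = -2 + (12 + E)*(1/(2*Y)) = -2 + (12 + E)/(2*Y))
a(q) = 4*q**2 (a(q) = (2*q)*(2*q) = 4*q**2)
(w(-23, -19) + 4772)*(a(-44) + 3179) = ((1/2)*(12 - 23 - 4*(-19))/(-19) + 4772)*(4*(-44)**2 + 3179) = ((1/2)*(-1/19)*(12 - 23 + 76) + 4772)*(4*1936 + 3179) = ((1/2)*(-1/19)*65 + 4772)*(7744 + 3179) = (-65/38 + 4772)*10923 = (181271/38)*10923 = 1980023133/38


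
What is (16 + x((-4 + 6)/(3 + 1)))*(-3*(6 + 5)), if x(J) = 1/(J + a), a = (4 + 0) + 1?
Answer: -534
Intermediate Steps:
a = 5 (a = 4 + 1 = 5)
x(J) = 1/(5 + J) (x(J) = 1/(J + 5) = 1/(5 + J))
(16 + x((-4 + 6)/(3 + 1)))*(-3*(6 + 5)) = (16 + 1/(5 + (-4 + 6)/(3 + 1)))*(-3*(6 + 5)) = (16 + 1/(5 + 2/4))*(-3*11) = (16 + 1/(5 + 2*(¼)))*(-33) = (16 + 1/(5 + ½))*(-33) = (16 + 1/(11/2))*(-33) = (16 + 2/11)*(-33) = (178/11)*(-33) = -534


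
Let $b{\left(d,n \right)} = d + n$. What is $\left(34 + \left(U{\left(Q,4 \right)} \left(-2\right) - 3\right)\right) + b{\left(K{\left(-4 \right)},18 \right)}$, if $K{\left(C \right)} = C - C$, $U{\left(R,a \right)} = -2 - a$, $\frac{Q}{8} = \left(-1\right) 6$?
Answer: $61$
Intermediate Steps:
$Q = -48$ ($Q = 8 \left(\left(-1\right) 6\right) = 8 \left(-6\right) = -48$)
$K{\left(C \right)} = 0$
$\left(34 + \left(U{\left(Q,4 \right)} \left(-2\right) - 3\right)\right) + b{\left(K{\left(-4 \right)},18 \right)} = \left(34 - \left(3 - \left(-2 - 4\right) \left(-2\right)\right)\right) + \left(0 + 18\right) = \left(34 - \left(3 - \left(-2 - 4\right) \left(-2\right)\right)\right) + 18 = \left(34 - -9\right) + 18 = \left(34 + \left(12 - 3\right)\right) + 18 = \left(34 + 9\right) + 18 = 43 + 18 = 61$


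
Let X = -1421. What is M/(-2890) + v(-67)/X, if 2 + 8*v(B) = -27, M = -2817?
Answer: 553577/566440 ≈ 0.97729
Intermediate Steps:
v(B) = -29/8 (v(B) = -¼ + (⅛)*(-27) = -¼ - 27/8 = -29/8)
M/(-2890) + v(-67)/X = -2817/(-2890) - 29/8/(-1421) = -2817*(-1/2890) - 29/8*(-1/1421) = 2817/2890 + 1/392 = 553577/566440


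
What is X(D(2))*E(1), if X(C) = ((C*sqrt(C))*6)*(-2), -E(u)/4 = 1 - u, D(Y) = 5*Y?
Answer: 0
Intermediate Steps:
E(u) = -4 + 4*u (E(u) = -4*(1 - u) = -4 + 4*u)
X(C) = -12*C**(3/2) (X(C) = (C**(3/2)*6)*(-2) = (6*C**(3/2))*(-2) = -12*C**(3/2))
X(D(2))*E(1) = (-12*10*sqrt(10))*(-4 + 4*1) = (-120*sqrt(10))*(-4 + 4) = -120*sqrt(10)*0 = 0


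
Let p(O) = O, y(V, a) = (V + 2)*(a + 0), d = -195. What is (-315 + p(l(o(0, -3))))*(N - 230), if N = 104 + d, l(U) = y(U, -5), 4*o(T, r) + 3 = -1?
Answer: 102720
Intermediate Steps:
o(T, r) = -1 (o(T, r) = -3/4 + (1/4)*(-1) = -3/4 - 1/4 = -1)
y(V, a) = a*(2 + V) (y(V, a) = (2 + V)*a = a*(2 + V))
l(U) = -10 - 5*U (l(U) = -5*(2 + U) = -10 - 5*U)
N = -91 (N = 104 - 195 = -91)
(-315 + p(l(o(0, -3))))*(N - 230) = (-315 + (-10 - 5*(-1)))*(-91 - 230) = (-315 + (-10 + 5))*(-321) = (-315 - 5)*(-321) = -320*(-321) = 102720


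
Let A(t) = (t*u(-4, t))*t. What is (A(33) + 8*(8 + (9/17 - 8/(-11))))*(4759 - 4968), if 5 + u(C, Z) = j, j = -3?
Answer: 30690624/17 ≈ 1.8053e+6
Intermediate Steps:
u(C, Z) = -8 (u(C, Z) = -5 - 3 = -8)
A(t) = -8*t² (A(t) = (t*(-8))*t = (-8*t)*t = -8*t²)
(A(33) + 8*(8 + (9/17 - 8/(-11))))*(4759 - 4968) = (-8*33² + 8*(8 + (9/17 - 8/(-11))))*(4759 - 4968) = (-8*1089 + 8*(8 + (9*(1/17) - 8*(-1/11))))*(-209) = (-8712 + 8*(8 + (9/17 + 8/11)))*(-209) = (-8712 + 8*(8 + 235/187))*(-209) = (-8712 + 8*(1731/187))*(-209) = (-8712 + 13848/187)*(-209) = -1615296/187*(-209) = 30690624/17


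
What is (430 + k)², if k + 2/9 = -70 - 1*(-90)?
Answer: 16386304/81 ≈ 2.0230e+5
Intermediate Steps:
k = 178/9 (k = -2/9 + (-70 - 1*(-90)) = -2/9 + (-70 + 90) = -2/9 + 20 = 178/9 ≈ 19.778)
(430 + k)² = (430 + 178/9)² = (4048/9)² = 16386304/81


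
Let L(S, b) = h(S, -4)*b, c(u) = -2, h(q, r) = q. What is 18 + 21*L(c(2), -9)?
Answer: 396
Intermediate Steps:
L(S, b) = S*b
18 + 21*L(c(2), -9) = 18 + 21*(-2*(-9)) = 18 + 21*18 = 18 + 378 = 396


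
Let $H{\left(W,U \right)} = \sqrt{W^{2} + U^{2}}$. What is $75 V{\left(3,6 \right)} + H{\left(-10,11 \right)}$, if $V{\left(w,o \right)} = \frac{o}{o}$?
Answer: $75 + \sqrt{221} \approx 89.866$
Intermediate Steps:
$V{\left(w,o \right)} = 1$
$H{\left(W,U \right)} = \sqrt{U^{2} + W^{2}}$
$75 V{\left(3,6 \right)} + H{\left(-10,11 \right)} = 75 \cdot 1 + \sqrt{11^{2} + \left(-10\right)^{2}} = 75 + \sqrt{121 + 100} = 75 + \sqrt{221}$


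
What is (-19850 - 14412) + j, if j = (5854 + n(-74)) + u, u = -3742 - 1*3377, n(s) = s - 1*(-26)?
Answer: -35575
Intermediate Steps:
n(s) = 26 + s (n(s) = s + 26 = 26 + s)
u = -7119 (u = -3742 - 3377 = -7119)
j = -1313 (j = (5854 + (26 - 74)) - 7119 = (5854 - 48) - 7119 = 5806 - 7119 = -1313)
(-19850 - 14412) + j = (-19850 - 14412) - 1313 = -34262 - 1313 = -35575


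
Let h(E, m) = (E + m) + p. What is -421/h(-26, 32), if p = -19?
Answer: 421/13 ≈ 32.385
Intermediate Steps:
h(E, m) = -19 + E + m (h(E, m) = (E + m) - 19 = -19 + E + m)
-421/h(-26, 32) = -421/(-19 - 26 + 32) = -421/(-13) = -421*(-1/13) = 421/13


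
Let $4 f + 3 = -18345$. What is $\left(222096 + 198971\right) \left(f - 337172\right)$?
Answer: $-143903436853$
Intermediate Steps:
$f = -4587$ ($f = - \frac{3}{4} + \frac{1}{4} \left(-18345\right) = - \frac{3}{4} - \frac{18345}{4} = -4587$)
$\left(222096 + 198971\right) \left(f - 337172\right) = \left(222096 + 198971\right) \left(-4587 - 337172\right) = 421067 \left(-341759\right) = -143903436853$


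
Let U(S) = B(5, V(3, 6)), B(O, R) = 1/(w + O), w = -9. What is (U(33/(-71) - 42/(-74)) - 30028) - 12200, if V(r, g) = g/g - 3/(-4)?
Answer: -168913/4 ≈ -42228.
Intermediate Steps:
V(r, g) = 7/4 (V(r, g) = 1 - 3*(-¼) = 1 + ¾ = 7/4)
B(O, R) = 1/(-9 + O)
U(S) = -¼ (U(S) = 1/(-9 + 5) = 1/(-4) = -¼)
(U(33/(-71) - 42/(-74)) - 30028) - 12200 = (-¼ - 30028) - 12200 = -120113/4 - 12200 = -168913/4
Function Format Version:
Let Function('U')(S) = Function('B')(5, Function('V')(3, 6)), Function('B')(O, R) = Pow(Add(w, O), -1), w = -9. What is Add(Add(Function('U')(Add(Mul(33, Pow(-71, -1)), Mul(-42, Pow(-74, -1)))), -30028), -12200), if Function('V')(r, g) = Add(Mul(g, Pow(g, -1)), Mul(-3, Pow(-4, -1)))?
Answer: Rational(-168913, 4) ≈ -42228.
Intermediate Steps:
Function('V')(r, g) = Rational(7, 4) (Function('V')(r, g) = Add(1, Mul(-3, Rational(-1, 4))) = Add(1, Rational(3, 4)) = Rational(7, 4))
Function('B')(O, R) = Pow(Add(-9, O), -1)
Function('U')(S) = Rational(-1, 4) (Function('U')(S) = Pow(Add(-9, 5), -1) = Pow(-4, -1) = Rational(-1, 4))
Add(Add(Function('U')(Add(Mul(33, Pow(-71, -1)), Mul(-42, Pow(-74, -1)))), -30028), -12200) = Add(Add(Rational(-1, 4), -30028), -12200) = Add(Rational(-120113, 4), -12200) = Rational(-168913, 4)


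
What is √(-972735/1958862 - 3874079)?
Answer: I*√1651709633055616894/652954 ≈ 1968.3*I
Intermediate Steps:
√(-972735/1958862 - 3874079) = √(-972735*1/1958862 - 3874079) = √(-324245/652954 - 3874079) = √(-2529595703611/652954) = I*√1651709633055616894/652954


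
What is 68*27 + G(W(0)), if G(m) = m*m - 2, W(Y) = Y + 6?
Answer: 1870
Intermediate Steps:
W(Y) = 6 + Y
G(m) = -2 + m**2 (G(m) = m**2 - 2 = -2 + m**2)
68*27 + G(W(0)) = 68*27 + (-2 + (6 + 0)**2) = 1836 + (-2 + 6**2) = 1836 + (-2 + 36) = 1836 + 34 = 1870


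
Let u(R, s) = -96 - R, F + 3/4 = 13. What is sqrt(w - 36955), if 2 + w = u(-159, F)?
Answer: I*sqrt(36894) ≈ 192.08*I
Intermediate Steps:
F = 49/4 (F = -3/4 + 13 = 49/4 ≈ 12.250)
w = 61 (w = -2 + (-96 - 1*(-159)) = -2 + (-96 + 159) = -2 + 63 = 61)
sqrt(w - 36955) = sqrt(61 - 36955) = sqrt(-36894) = I*sqrt(36894)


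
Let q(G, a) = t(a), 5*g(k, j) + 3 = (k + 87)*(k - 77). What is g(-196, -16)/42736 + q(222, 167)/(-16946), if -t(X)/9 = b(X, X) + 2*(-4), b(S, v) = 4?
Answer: 124129701/905255320 ≈ 0.13712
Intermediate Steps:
g(k, j) = -⅗ + (-77 + k)*(87 + k)/5 (g(k, j) = -⅗ + ((k + 87)*(k - 77))/5 = -⅗ + ((87 + k)*(-77 + k))/5 = -⅗ + ((-77 + k)*(87 + k))/5 = -⅗ + (-77 + k)*(87 + k)/5)
t(X) = 36 (t(X) = -9*(4 + 2*(-4)) = -9*(4 - 8) = -9*(-4) = 36)
q(G, a) = 36
g(-196, -16)/42736 + q(222, 167)/(-16946) = (-6702/5 + 2*(-196) + (⅕)*(-196)²)/42736 + 36/(-16946) = (-6702/5 - 392 + (⅕)*38416)*(1/42736) + 36*(-1/16946) = (-6702/5 - 392 + 38416/5)*(1/42736) - 18/8473 = (29754/5)*(1/42736) - 18/8473 = 14877/106840 - 18/8473 = 124129701/905255320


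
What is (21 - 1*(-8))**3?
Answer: 24389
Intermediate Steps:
(21 - 1*(-8))**3 = (21 + 8)**3 = 29**3 = 24389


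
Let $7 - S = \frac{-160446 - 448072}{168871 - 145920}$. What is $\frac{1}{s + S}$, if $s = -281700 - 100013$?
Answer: $- \frac{22951}{8759925888} \approx -2.62 \cdot 10^{-6}$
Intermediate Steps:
$S = \frac{769175}{22951}$ ($S = 7 - \frac{-160446 - 448072}{168871 - 145920} = 7 - - \frac{608518}{22951} = 7 + \frac{608518}{22951} = \frac{769175}{22951} \approx 33.514$)
$s = -381713$
$\frac{1}{s + S} = \frac{1}{-381713 + \frac{769175}{22951}} = \frac{1}{- \frac{8759925888}{22951}} = - \frac{22951}{8759925888}$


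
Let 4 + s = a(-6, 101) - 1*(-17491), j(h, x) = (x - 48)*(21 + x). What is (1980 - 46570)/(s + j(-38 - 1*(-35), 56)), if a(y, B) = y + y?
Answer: -44590/18091 ≈ -2.4648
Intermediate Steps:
a(y, B) = 2*y
j(h, x) = (-48 + x)*(21 + x)
s = 17475 (s = -4 + (2*(-6) - 1*(-17491)) = -4 + (-12 + 17491) = -4 + 17479 = 17475)
(1980 - 46570)/(s + j(-38 - 1*(-35), 56)) = (1980 - 46570)/(17475 + (-1008 + 56² - 27*56)) = -44590/(17475 + (-1008 + 3136 - 1512)) = -44590/(17475 + 616) = -44590/18091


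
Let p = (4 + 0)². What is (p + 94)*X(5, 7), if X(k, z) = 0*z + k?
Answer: 550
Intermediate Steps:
p = 16 (p = 4² = 16)
X(k, z) = k (X(k, z) = 0 + k = k)
(p + 94)*X(5, 7) = (16 + 94)*5 = 110*5 = 550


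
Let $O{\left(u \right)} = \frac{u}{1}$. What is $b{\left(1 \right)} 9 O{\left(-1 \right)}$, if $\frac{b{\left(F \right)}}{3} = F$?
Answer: $-27$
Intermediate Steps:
$b{\left(F \right)} = 3 F$
$O{\left(u \right)} = u$ ($O{\left(u \right)} = u 1 = u$)
$b{\left(1 \right)} 9 O{\left(-1 \right)} = 3 \cdot 1 \cdot 9 \left(-1\right) = 3 \cdot 9 \left(-1\right) = 27 \left(-1\right) = -27$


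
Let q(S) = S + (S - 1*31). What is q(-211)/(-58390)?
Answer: 453/58390 ≈ 0.0077582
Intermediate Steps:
q(S) = -31 + 2*S (q(S) = S + (S - 31) = S + (-31 + S) = -31 + 2*S)
q(-211)/(-58390) = (-31 + 2*(-211))/(-58390) = (-31 - 422)*(-1/58390) = -453*(-1/58390) = 453/58390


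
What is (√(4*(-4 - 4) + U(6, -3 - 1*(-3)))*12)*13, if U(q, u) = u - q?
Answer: 156*I*√38 ≈ 961.65*I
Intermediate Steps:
(√(4*(-4 - 4) + U(6, -3 - 1*(-3)))*12)*13 = (√(4*(-4 - 4) + ((-3 - 1*(-3)) - 1*6))*12)*13 = (√(4*(-8) + ((-3 + 3) - 6))*12)*13 = (√(-32 + (0 - 6))*12)*13 = (√(-32 - 6)*12)*13 = (√(-38)*12)*13 = ((I*√38)*12)*13 = (12*I*√38)*13 = 156*I*√38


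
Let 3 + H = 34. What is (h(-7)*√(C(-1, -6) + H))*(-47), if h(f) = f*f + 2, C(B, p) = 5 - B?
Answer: -2397*√37 ≈ -14580.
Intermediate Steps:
H = 31 (H = -3 + 34 = 31)
h(f) = 2 + f² (h(f) = f² + 2 = 2 + f²)
(h(-7)*√(C(-1, -6) + H))*(-47) = ((2 + (-7)²)*√((5 - 1*(-1)) + 31))*(-47) = ((2 + 49)*√((5 + 1) + 31))*(-47) = (51*√(6 + 31))*(-47) = (51*√37)*(-47) = -2397*√37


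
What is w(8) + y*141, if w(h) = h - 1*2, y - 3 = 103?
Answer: 14952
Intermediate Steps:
y = 106 (y = 3 + 103 = 106)
w(h) = -2 + h (w(h) = h - 2 = -2 + h)
w(8) + y*141 = (-2 + 8) + 106*141 = 6 + 14946 = 14952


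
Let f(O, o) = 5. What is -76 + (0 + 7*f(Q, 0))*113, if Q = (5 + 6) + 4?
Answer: 3879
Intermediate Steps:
Q = 15 (Q = 11 + 4 = 15)
-76 + (0 + 7*f(Q, 0))*113 = -76 + (0 + 7*5)*113 = -76 + (0 + 35)*113 = -76 + 35*113 = -76 + 3955 = 3879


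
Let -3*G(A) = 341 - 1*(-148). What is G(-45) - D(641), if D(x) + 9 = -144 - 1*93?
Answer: 83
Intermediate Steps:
D(x) = -246 (D(x) = -9 + (-144 - 1*93) = -9 + (-144 - 93) = -9 - 237 = -246)
G(A) = -163 (G(A) = -(341 - 1*(-148))/3 = -(341 + 148)/3 = -1/3*489 = -163)
G(-45) - D(641) = -163 - 1*(-246) = -163 + 246 = 83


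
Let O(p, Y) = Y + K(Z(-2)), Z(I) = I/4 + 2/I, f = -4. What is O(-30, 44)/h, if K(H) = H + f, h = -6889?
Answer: -77/13778 ≈ -0.0055886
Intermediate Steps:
Z(I) = 2/I + I/4 (Z(I) = I*(¼) + 2/I = I/4 + 2/I = 2/I + I/4)
K(H) = -4 + H (K(H) = H - 4 = -4 + H)
O(p, Y) = -11/2 + Y (O(p, Y) = Y + (-4 + (2/(-2) + (¼)*(-2))) = Y + (-4 + (2*(-½) - ½)) = Y + (-4 + (-1 - ½)) = Y + (-4 - 3/2) = Y - 11/2 = -11/2 + Y)
O(-30, 44)/h = (-11/2 + 44)/(-6889) = (77/2)*(-1/6889) = -77/13778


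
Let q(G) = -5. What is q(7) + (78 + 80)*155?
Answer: 24485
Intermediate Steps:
q(7) + (78 + 80)*155 = -5 + (78 + 80)*155 = -5 + 158*155 = -5 + 24490 = 24485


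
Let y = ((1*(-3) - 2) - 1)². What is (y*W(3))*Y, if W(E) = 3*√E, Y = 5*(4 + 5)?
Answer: 4860*√3 ≈ 8417.8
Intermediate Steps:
y = 36 (y = ((-3 - 2) - 1)² = (-5 - 1)² = (-6)² = 36)
Y = 45 (Y = 5*9 = 45)
(y*W(3))*Y = (36*(3*√3))*45 = (108*√3)*45 = 4860*√3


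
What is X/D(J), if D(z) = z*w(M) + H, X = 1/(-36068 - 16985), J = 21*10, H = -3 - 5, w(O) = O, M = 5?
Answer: -1/55281226 ≈ -1.8089e-8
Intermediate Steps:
H = -8
J = 210
X = -1/53053 (X = 1/(-53053) = -1/53053 ≈ -1.8849e-5)
D(z) = -8 + 5*z (D(z) = z*5 - 8 = 5*z - 8 = -8 + 5*z)
X/D(J) = -1/(53053*(-8 + 5*210)) = -1/(53053*(-8 + 1050)) = -1/53053/1042 = -1/53053*1/1042 = -1/55281226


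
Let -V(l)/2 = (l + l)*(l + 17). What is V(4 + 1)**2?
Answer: 193600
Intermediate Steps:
V(l) = -4*l*(17 + l) (V(l) = -2*(l + l)*(l + 17) = -2*2*l*(17 + l) = -4*l*(17 + l))
V(4 + 1)**2 = (-4*(4 + 1)*(17 + (4 + 1)))**2 = (-4*5*(17 + 5))**2 = (-4*5*22)**2 = (-440)**2 = 193600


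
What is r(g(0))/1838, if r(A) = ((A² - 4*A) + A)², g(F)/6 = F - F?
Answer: 0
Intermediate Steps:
g(F) = 0 (g(F) = 6*(F - F) = 6*0 = 0)
r(A) = (A² - 3*A)²
r(g(0))/1838 = (0²*(-3 + 0)²)/1838 = (0*(-3)²)*(1/1838) = (0*9)*(1/1838) = 0*(1/1838) = 0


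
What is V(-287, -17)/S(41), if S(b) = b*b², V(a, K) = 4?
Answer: 4/68921 ≈ 5.8037e-5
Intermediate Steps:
S(b) = b³
V(-287, -17)/S(41) = 4/(41³) = 4/68921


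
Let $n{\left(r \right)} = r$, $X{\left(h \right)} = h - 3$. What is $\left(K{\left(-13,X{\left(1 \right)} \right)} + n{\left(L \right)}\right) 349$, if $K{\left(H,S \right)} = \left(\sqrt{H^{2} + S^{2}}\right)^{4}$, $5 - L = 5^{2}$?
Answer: $10438241$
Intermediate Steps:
$L = -20$ ($L = 5 - 5^{2} = 5 - 25 = -20$)
$X{\left(h \right)} = -3 + h$ ($X{\left(h \right)} = h - 3 = -3 + h$)
$K{\left(H,S \right)} = \left(H^{2} + S^{2}\right)^{2}$
$\left(K{\left(-13,X{\left(1 \right)} \right)} + n{\left(L \right)}\right) 349 = \left(\left(\left(-13\right)^{2} + \left(-3 + 1\right)^{2}\right)^{2} - 20\right) 349 = \left(\left(169 + \left(-2\right)^{2}\right)^{2} - 20\right) 349 = \left(\left(169 + 4\right)^{2} - 20\right) 349 = \left(173^{2} - 20\right) 349 = \left(29929 - 20\right) 349 = 29909 \cdot 349 = 10438241$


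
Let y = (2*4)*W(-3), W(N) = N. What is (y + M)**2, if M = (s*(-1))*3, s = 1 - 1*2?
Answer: 441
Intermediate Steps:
s = -1 (s = 1 - 2 = -1)
y = -24 (y = (2*4)*(-3) = 8*(-3) = -24)
M = 3 (M = -1*(-1)*3 = 1*3 = 3)
(y + M)**2 = (-24 + 3)**2 = (-21)**2 = 441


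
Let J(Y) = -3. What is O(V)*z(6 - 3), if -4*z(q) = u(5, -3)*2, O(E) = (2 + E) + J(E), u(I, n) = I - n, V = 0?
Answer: 4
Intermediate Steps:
O(E) = -1 + E (O(E) = (2 + E) - 3 = -1 + E)
z(q) = -4 (z(q) = -(5 - 1*(-3))*2/4 = -(5 + 3)*2/4 = -2*2 = -¼*16 = -4)
O(V)*z(6 - 3) = (-1 + 0)*(-4) = -1*(-4) = 4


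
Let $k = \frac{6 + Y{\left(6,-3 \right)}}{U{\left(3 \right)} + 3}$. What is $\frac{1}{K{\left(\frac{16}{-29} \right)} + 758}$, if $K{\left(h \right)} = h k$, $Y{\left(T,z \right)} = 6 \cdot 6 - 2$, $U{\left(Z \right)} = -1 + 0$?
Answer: $\frac{29}{21662} \approx 0.0013388$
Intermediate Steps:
$U{\left(Z \right)} = -1$
$Y{\left(T,z \right)} = 34$ ($Y{\left(T,z \right)} = 36 - 2 = 34$)
$k = 20$ ($k = \frac{6 + 34}{-1 + 3} = \frac{40}{2} = 40 \cdot \frac{1}{2} = 20$)
$K{\left(h \right)} = 20 h$ ($K{\left(h \right)} = h 20 = 20 h$)
$\frac{1}{K{\left(\frac{16}{-29} \right)} + 758} = \frac{1}{20 \frac{16}{-29} + 758} = \frac{1}{20 \cdot 16 \left(- \frac{1}{29}\right) + 758} = \frac{1}{20 \left(- \frac{16}{29}\right) + 758} = \frac{1}{- \frac{320}{29} + 758} = \frac{1}{\frac{21662}{29}} = \frac{29}{21662}$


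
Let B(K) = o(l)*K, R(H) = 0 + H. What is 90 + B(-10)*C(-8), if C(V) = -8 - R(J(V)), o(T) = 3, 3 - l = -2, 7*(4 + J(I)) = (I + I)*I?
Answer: 5310/7 ≈ 758.57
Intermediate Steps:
J(I) = -4 + 2*I²/7 (J(I) = -4 + ((I + I)*I)/7 = -4 + ((2*I)*I)/7 = -4 + (2*I²)/7 = -4 + 2*I²/7)
R(H) = H
l = 5 (l = 3 - 1*(-2) = 3 + 2 = 5)
C(V) = -4 - 2*V²/7 (C(V) = -8 - (-4 + 2*V²/7) = -8 + (4 - 2*V²/7) = -4 - 2*V²/7)
B(K) = 3*K
90 + B(-10)*C(-8) = 90 + (3*(-10))*(-4 - 2/7*(-8)²) = 90 - 30*(-4 - 2/7*64) = 90 - 30*(-4 - 128/7) = 90 - 30*(-156/7) = 90 + 4680/7 = 5310/7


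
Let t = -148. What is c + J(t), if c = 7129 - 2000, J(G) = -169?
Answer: 4960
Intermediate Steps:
c = 5129
c + J(t) = 5129 - 169 = 4960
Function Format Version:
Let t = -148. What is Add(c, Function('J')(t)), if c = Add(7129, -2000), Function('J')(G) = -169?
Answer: 4960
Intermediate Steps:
c = 5129
Add(c, Function('J')(t)) = Add(5129, -169) = 4960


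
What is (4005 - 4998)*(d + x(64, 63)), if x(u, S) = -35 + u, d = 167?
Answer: -194628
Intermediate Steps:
(4005 - 4998)*(d + x(64, 63)) = (4005 - 4998)*(167 + (-35 + 64)) = -993*(167 + 29) = -993*196 = -194628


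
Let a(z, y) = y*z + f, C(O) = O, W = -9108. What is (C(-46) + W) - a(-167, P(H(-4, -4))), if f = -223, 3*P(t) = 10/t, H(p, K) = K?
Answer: -54421/6 ≈ -9070.2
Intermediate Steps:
P(t) = 10/(3*t) (P(t) = (10/t)/3 = 10/(3*t))
a(z, y) = -223 + y*z (a(z, y) = y*z - 223 = -223 + y*z)
(C(-46) + W) - a(-167, P(H(-4, -4))) = (-46 - 9108) - (-223 + ((10/3)/(-4))*(-167)) = -9154 - (-223 + ((10/3)*(-¼))*(-167)) = -9154 - (-223 - ⅚*(-167)) = -9154 - (-223 + 835/6) = -9154 - 1*(-503/6) = -9154 + 503/6 = -54421/6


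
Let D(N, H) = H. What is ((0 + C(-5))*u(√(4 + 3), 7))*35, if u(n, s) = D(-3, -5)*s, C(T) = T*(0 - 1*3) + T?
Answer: -12250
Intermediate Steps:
C(T) = -2*T (C(T) = T*(0 - 3) + T = T*(-3) + T = -3*T + T = -2*T)
u(n, s) = -5*s
((0 + C(-5))*u(√(4 + 3), 7))*35 = ((0 - 2*(-5))*(-5*7))*35 = ((0 + 10)*(-35))*35 = (10*(-35))*35 = -350*35 = -12250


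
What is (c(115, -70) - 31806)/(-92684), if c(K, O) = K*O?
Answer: 212/493 ≈ 0.43002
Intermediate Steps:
(c(115, -70) - 31806)/(-92684) = (115*(-70) - 31806)/(-92684) = (-8050 - 31806)*(-1/92684) = -39856*(-1/92684) = 212/493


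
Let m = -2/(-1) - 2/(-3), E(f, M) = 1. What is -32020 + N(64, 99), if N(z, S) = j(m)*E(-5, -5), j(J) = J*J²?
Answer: -864028/27 ≈ -32001.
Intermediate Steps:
m = 8/3 (m = -2*(-1) - 2*(-⅓) = 2 + ⅔ = 8/3 ≈ 2.6667)
j(J) = J³
N(z, S) = 512/27 (N(z, S) = (8/3)³*1 = (512/27)*1 = 512/27)
-32020 + N(64, 99) = -32020 + 512/27 = -864028/27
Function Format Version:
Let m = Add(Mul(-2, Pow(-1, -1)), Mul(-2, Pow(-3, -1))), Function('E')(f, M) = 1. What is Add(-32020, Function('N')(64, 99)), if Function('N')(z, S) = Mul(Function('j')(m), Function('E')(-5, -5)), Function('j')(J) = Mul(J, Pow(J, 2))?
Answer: Rational(-864028, 27) ≈ -32001.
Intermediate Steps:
m = Rational(8, 3) (m = Add(Mul(-2, -1), Mul(-2, Rational(-1, 3))) = Add(2, Rational(2, 3)) = Rational(8, 3) ≈ 2.6667)
Function('j')(J) = Pow(J, 3)
Function('N')(z, S) = Rational(512, 27) (Function('N')(z, S) = Mul(Pow(Rational(8, 3), 3), 1) = Mul(Rational(512, 27), 1) = Rational(512, 27))
Add(-32020, Function('N')(64, 99)) = Add(-32020, Rational(512, 27)) = Rational(-864028, 27)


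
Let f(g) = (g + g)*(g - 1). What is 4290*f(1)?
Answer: 0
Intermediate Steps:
f(g) = 2*g*(-1 + g) (f(g) = (2*g)*(-1 + g) = 2*g*(-1 + g))
4290*f(1) = 4290*(2*1*(-1 + 1)) = 4290*(2*1*0) = 4290*0 = 0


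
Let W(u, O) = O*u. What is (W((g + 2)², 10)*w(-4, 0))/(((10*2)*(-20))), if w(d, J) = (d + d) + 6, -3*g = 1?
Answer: 5/36 ≈ 0.13889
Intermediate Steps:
g = -⅓ (g = -⅓*1 = -⅓ ≈ -0.33333)
w(d, J) = 6 + 2*d (w(d, J) = 2*d + 6 = 6 + 2*d)
(W((g + 2)², 10)*w(-4, 0))/(((10*2)*(-20))) = ((10*(-⅓ + 2)²)*(6 + 2*(-4)))/(((10*2)*(-20))) = ((10*(5/3)²)*(6 - 8))/((20*(-20))) = ((10*(25/9))*(-2))/(-400) = ((250/9)*(-2))*(-1/400) = -500/9*(-1/400) = 5/36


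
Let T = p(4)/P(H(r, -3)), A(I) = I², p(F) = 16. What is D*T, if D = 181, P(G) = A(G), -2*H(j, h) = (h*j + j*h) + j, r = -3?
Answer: 11584/225 ≈ 51.484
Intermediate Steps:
H(j, h) = -j/2 - h*j (H(j, h) = -((h*j + j*h) + j)/2 = -((h*j + h*j) + j)/2 = -(2*h*j + j)/2 = -(j + 2*h*j)/2 = -j/2 - h*j)
P(G) = G²
T = 64/225 (T = 16/((-1*(-3)*(½ - 3))²) = 16/((-1*(-3)*(-5/2))²) = 16/((-15/2)²) = 16/(225/4) = 16*(4/225) = 64/225 ≈ 0.28444)
D*T = 181*(64/225) = 11584/225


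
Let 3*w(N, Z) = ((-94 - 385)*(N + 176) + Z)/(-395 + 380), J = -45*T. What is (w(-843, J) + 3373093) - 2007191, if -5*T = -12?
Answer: 12229241/9 ≈ 1.3588e+6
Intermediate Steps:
T = 12/5 (T = -1/5*(-12) = 12/5 ≈ 2.4000)
J = -108 (J = -45*12/5 = -108)
w(N, Z) = 84304/45 - Z/45 + 479*N/45 (w(N, Z) = (((-94 - 385)*(N + 176) + Z)/(-395 + 380))/3 = ((-479*(176 + N) + Z)/(-15))/3 = (((-84304 - 479*N) + Z)*(-1/15))/3 = ((-84304 + Z - 479*N)*(-1/15))/3 = (84304/15 - Z/15 + 479*N/15)/3 = 84304/45 - Z/45 + 479*N/45)
(w(-843, J) + 3373093) - 2007191 = ((84304/45 - 1/45*(-108) + (479/45)*(-843)) + 3373093) - 2007191 = ((84304/45 + 12/5 - 134599/15) + 3373093) - 2007191 = (-63877/9 + 3373093) - 2007191 = 30293960/9 - 2007191 = 12229241/9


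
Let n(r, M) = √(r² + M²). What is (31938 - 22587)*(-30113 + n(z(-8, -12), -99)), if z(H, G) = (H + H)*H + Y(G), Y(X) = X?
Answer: -281586663 + 9351*√23257 ≈ -2.8016e+8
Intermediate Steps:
z(H, G) = G + 2*H² (z(H, G) = (H + H)*H + G = (2*H)*H + G = 2*H² + G = G + 2*H²)
n(r, M) = √(M² + r²)
(31938 - 22587)*(-30113 + n(z(-8, -12), -99)) = (31938 - 22587)*(-30113 + √((-99)² + (-12 + 2*(-8)²)²)) = 9351*(-30113 + √(9801 + (-12 + 2*64)²)) = 9351*(-30113 + √(9801 + (-12 + 128)²)) = 9351*(-30113 + √(9801 + 116²)) = 9351*(-30113 + √(9801 + 13456)) = 9351*(-30113 + √23257) = -281586663 + 9351*√23257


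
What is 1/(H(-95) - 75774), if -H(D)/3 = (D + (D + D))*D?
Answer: -1/156999 ≈ -6.3695e-6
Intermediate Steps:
H(D) = -9*D² (H(D) = -3*(D + (D + D))*D = -3*(D + 2*D)*D = -3*3*D*D = -9*D²)
1/(H(-95) - 75774) = 1/(-9*(-95)² - 75774) = 1/(-9*9025 - 75774) = 1/(-81225 - 75774) = 1/(-156999) = -1/156999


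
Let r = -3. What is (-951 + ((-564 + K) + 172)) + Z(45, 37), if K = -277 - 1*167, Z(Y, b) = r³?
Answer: -1814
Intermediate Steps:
Z(Y, b) = -27 (Z(Y, b) = (-3)³ = -27)
K = -444 (K = -277 - 167 = -444)
(-951 + ((-564 + K) + 172)) + Z(45, 37) = (-951 + ((-564 - 444) + 172)) - 27 = (-951 + (-1008 + 172)) - 27 = (-951 - 836) - 27 = -1787 - 27 = -1814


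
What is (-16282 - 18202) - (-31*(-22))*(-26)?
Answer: -16752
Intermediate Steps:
(-16282 - 18202) - (-31*(-22))*(-26) = -34484 - 682*(-26) = -34484 - 1*(-17732) = -34484 + 17732 = -16752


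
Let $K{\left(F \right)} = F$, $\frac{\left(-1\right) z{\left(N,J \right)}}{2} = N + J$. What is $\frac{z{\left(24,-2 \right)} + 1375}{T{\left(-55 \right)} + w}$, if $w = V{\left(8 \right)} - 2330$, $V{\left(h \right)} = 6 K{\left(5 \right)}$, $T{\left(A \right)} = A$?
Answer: $- \frac{1331}{2355} \approx -0.56518$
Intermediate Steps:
$z{\left(N,J \right)} = - 2 J - 2 N$ ($z{\left(N,J \right)} = - 2 \left(N + J\right) = - 2 \left(J + N\right) = - 2 J - 2 N$)
$V{\left(h \right)} = 30$ ($V{\left(h \right)} = 6 \cdot 5 = 30$)
$w = -2300$ ($w = 30 - 2330 = -2300$)
$\frac{z{\left(24,-2 \right)} + 1375}{T{\left(-55 \right)} + w} = \frac{\left(\left(-2\right) \left(-2\right) - 48\right) + 1375}{-55 - 2300} = \frac{\left(4 - 48\right) + 1375}{-2355} = \left(-44 + 1375\right) \left(- \frac{1}{2355}\right) = 1331 \left(- \frac{1}{2355}\right) = - \frac{1331}{2355}$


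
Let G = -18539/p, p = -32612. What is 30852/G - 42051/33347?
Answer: 33551151870639/618220033 ≈ 54271.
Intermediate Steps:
G = 18539/32612 (G = -18539/(-32612) = -18539*(-1/32612) = 18539/32612 ≈ 0.56847)
30852/G - 42051/33347 = 30852/(18539/32612) - 42051/33347 = 30852*(32612/18539) - 42051*1/33347 = 1006145424/18539 - 42051/33347 = 33551151870639/618220033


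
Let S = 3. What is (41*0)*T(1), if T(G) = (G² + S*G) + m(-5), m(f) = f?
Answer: 0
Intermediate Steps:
T(G) = -5 + G² + 3*G (T(G) = (G² + 3*G) - 5 = -5 + G² + 3*G)
(41*0)*T(1) = (41*0)*(-5 + 1² + 3*1) = 0*(-5 + 1 + 3) = 0*(-1) = 0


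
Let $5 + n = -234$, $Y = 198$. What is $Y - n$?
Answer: $437$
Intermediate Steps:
$n = -239$ ($n = -5 - 234 = -239$)
$Y - n = 198 - -239 = 198 + 239 = 437$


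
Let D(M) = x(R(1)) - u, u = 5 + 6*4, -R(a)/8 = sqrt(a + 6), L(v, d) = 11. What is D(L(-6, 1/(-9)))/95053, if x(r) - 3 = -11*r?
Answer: -26/95053 + 88*sqrt(7)/95053 ≈ 0.0021759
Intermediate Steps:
R(a) = -8*sqrt(6 + a) (R(a) = -8*sqrt(a + 6) = -8*sqrt(6 + a))
x(r) = 3 - 11*r
u = 29 (u = 5 + 24 = 29)
D(M) = -26 + 88*sqrt(7) (D(M) = (3 - (-88)*sqrt(6 + 1)) - 1*29 = (3 - (-88)*sqrt(7)) - 29 = (3 + 88*sqrt(7)) - 29 = -26 + 88*sqrt(7))
D(L(-6, 1/(-9)))/95053 = (-26 + 88*sqrt(7))/95053 = (-26 + 88*sqrt(7))*(1/95053) = -26/95053 + 88*sqrt(7)/95053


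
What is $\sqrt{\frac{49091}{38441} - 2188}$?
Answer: $\frac{i \sqrt{3231343425297}}{38441} \approx 46.762 i$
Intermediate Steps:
$\sqrt{\frac{49091}{38441} - 2188} = \sqrt{- \frac{84059817}{38441}} = \frac{i \sqrt{3231343425297}}{38441}$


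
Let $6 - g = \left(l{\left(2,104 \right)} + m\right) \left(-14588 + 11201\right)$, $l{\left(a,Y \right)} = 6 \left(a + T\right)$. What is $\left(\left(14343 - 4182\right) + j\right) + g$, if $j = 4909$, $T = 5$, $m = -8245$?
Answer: $-27768485$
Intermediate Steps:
$l{\left(a,Y \right)} = 30 + 6 a$ ($l{\left(a,Y \right)} = 6 \left(a + 5\right) = 6 \left(5 + a\right) = 30 + 6 a$)
$g = -27783555$ ($g = 6 - \left(\left(30 + 6 \cdot 2\right) - 8245\right) \left(-14588 + 11201\right) = 6 - \left(\left(30 + 12\right) - 8245\right) \left(-3387\right) = 6 - \left(42 - 8245\right) \left(-3387\right) = 6 - \left(-8203\right) \left(-3387\right) = 6 - 27783561 = -27783555$)
$\left(\left(14343 - 4182\right) + j\right) + g = \left(\left(14343 - 4182\right) + 4909\right) - 27783555 = \left(10161 + 4909\right) - 27783555 = 15070 - 27783555 = -27768485$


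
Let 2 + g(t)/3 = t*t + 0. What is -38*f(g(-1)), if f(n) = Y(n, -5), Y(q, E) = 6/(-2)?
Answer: 114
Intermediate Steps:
g(t) = -6 + 3*t**2 (g(t) = -6 + 3*(t*t + 0) = -6 + 3*(t**2 + 0) = -6 + 3*t**2)
Y(q, E) = -3 (Y(q, E) = 6*(-1/2) = -3)
f(n) = -3
-38*f(g(-1)) = -38*(-3) = 114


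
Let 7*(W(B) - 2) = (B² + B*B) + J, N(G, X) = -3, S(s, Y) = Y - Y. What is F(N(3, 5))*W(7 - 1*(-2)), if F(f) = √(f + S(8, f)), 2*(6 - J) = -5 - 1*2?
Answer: 53*I*√3/2 ≈ 45.899*I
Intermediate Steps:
S(s, Y) = 0
J = 19/2 (J = 6 - (-5 - 1*2)/2 = 6 - (-5 - 2)/2 = 6 - ½*(-7) = 6 + 7/2 = 19/2 ≈ 9.5000)
W(B) = 47/14 + 2*B²/7 (W(B) = 2 + ((B² + B*B) + 19/2)/7 = 2 + ((B² + B²) + 19/2)/7 = 2 + (2*B² + 19/2)/7 = 2 + (19/2 + 2*B²)/7 = 2 + (19/14 + 2*B²/7) = 47/14 + 2*B²/7)
F(f) = √f (F(f) = √(f + 0) = √f)
F(N(3, 5))*W(7 - 1*(-2)) = √(-3)*(47/14 + 2*(7 - 1*(-2))²/7) = (I*√3)*(47/14 + 2*(7 + 2)²/7) = (I*√3)*(47/14 + (2/7)*9²) = (I*√3)*(47/14 + (2/7)*81) = (I*√3)*(47/14 + 162/7) = (I*√3)*(53/2) = 53*I*√3/2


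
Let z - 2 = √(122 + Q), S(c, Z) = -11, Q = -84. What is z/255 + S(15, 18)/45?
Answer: -181/765 + √38/255 ≈ -0.21243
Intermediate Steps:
z = 2 + √38 (z = 2 + √(122 - 84) = 2 + √38 ≈ 8.1644)
z/255 + S(15, 18)/45 = (2 + √38)/255 - 11/45 = (2 + √38)*(1/255) - 11*1/45 = (2/255 + √38/255) - 11/45 = -181/765 + √38/255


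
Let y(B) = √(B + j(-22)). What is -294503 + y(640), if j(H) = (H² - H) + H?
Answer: -294503 + 2*√281 ≈ -2.9447e+5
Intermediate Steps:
j(H) = H²
y(B) = √(484 + B) (y(B) = √(B + (-22)²) = √(B + 484) = √(484 + B))
-294503 + y(640) = -294503 + √(484 + 640) = -294503 + √1124 = -294503 + 2*√281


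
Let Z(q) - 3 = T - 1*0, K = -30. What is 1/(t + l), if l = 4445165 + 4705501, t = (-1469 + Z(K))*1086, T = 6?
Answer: 1/7565106 ≈ 1.3219e-7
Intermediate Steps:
Z(q) = 9 (Z(q) = 3 + (6 - 1*0) = 3 + (6 + 0) = 3 + 6 = 9)
t = -1585560 (t = (-1469 + 9)*1086 = -1460*1086 = -1585560)
l = 9150666
1/(t + l) = 1/(-1585560 + 9150666) = 1/7565106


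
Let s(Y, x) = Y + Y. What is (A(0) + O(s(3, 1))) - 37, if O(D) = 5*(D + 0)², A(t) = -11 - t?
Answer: 132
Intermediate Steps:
s(Y, x) = 2*Y
O(D) = 5*D²
(A(0) + O(s(3, 1))) - 37 = ((-11 - 1*0) + 5*(2*3)²) - 37 = ((-11 + 0) + 5*6²) - 37 = (-11 + 5*36) - 37 = (-11 + 180) - 37 = 169 - 37 = 132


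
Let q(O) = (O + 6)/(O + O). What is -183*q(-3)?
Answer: 183/2 ≈ 91.500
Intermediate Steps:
q(O) = (6 + O)/(2*O) (q(O) = (6 + O)/((2*O)) = (6 + O)*(1/(2*O)) = (6 + O)/(2*O))
-183*q(-3) = -183*(6 - 3)/(2*(-3)) = -183*(-1)*3/(2*3) = -183*(-½) = 183/2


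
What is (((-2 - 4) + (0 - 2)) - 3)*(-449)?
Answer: 4939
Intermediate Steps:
(((-2 - 4) + (0 - 2)) - 3)*(-449) = ((-6 - 2) - 3)*(-449) = (-8 - 3)*(-449) = -11*(-449) = 4939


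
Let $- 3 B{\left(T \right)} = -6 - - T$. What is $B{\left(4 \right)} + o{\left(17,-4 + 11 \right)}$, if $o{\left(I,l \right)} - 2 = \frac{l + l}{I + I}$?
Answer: $\frac{157}{51} \approx 3.0784$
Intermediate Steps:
$B{\left(T \right)} = 2 - \frac{T}{3}$ ($B{\left(T \right)} = - \frac{-6 - - T}{3} = - \frac{-6 + T}{3} = 2 - \frac{T}{3}$)
$o{\left(I,l \right)} = 2 + \frac{l}{I}$ ($o{\left(I,l \right)} = 2 + \frac{l + l}{I + I} = 2 + \frac{2 l}{2 I} = 2 + 2 l \frac{1}{2 I} = 2 + \frac{l}{I}$)
$B{\left(4 \right)} + o{\left(17,-4 + 11 \right)} = \left(2 - \frac{4}{3}\right) + \left(2 + \frac{-4 + 11}{17}\right) = \left(2 - \frac{4}{3}\right) + \left(2 + 7 \cdot \frac{1}{17}\right) = \frac{2}{3} + \left(2 + \frac{7}{17}\right) = \frac{2}{3} + \frac{41}{17} = \frac{157}{51}$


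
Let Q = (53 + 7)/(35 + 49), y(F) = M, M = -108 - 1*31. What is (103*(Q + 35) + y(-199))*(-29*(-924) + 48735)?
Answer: 1871431587/7 ≈ 2.6735e+8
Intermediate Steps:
M = -139 (M = -108 - 31 = -139)
y(F) = -139
Q = 5/7 (Q = 60/84 = 60*(1/84) = 5/7 ≈ 0.71429)
(103*(Q + 35) + y(-199))*(-29*(-924) + 48735) = (103*(5/7 + 35) - 139)*(-29*(-924) + 48735) = (103*(250/7) - 139)*(26796 + 48735) = (25750/7 - 139)*75531 = (24777/7)*75531 = 1871431587/7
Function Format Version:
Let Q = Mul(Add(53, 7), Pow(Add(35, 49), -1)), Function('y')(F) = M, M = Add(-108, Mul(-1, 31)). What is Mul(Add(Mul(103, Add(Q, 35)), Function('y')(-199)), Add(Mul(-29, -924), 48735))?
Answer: Rational(1871431587, 7) ≈ 2.6735e+8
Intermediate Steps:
M = -139 (M = Add(-108, -31) = -139)
Function('y')(F) = -139
Q = Rational(5, 7) (Q = Mul(60, Pow(84, -1)) = Mul(60, Rational(1, 84)) = Rational(5, 7) ≈ 0.71429)
Mul(Add(Mul(103, Add(Q, 35)), Function('y')(-199)), Add(Mul(-29, -924), 48735)) = Mul(Add(Mul(103, Add(Rational(5, 7), 35)), -139), Add(Mul(-29, -924), 48735)) = Mul(Add(Mul(103, Rational(250, 7)), -139), Add(26796, 48735)) = Mul(Add(Rational(25750, 7), -139), 75531) = Mul(Rational(24777, 7), 75531) = Rational(1871431587, 7)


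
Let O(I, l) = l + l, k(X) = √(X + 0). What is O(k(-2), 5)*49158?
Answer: 491580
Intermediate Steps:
k(X) = √X
O(I, l) = 2*l
O(k(-2), 5)*49158 = (2*5)*49158 = 10*49158 = 491580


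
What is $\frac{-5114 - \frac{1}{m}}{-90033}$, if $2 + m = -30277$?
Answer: $\frac{154846805}{2726109207} \approx 0.056801$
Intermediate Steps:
$m = -30279$ ($m = -2 - 30277 = -30279$)
$\frac{-5114 - \frac{1}{m}}{-90033} = \frac{-5114 - \frac{1}{-30279}}{-90033} = \left(-5114 - - \frac{1}{30279}\right) \left(- \frac{1}{90033}\right) = \left(-5114 + \frac{1}{30279}\right) \left(- \frac{1}{90033}\right) = \left(- \frac{154846805}{30279}\right) \left(- \frac{1}{90033}\right) = \frac{154846805}{2726109207}$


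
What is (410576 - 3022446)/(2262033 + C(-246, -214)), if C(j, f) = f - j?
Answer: -522374/452413 ≈ -1.1546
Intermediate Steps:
(410576 - 3022446)/(2262033 + C(-246, -214)) = (410576 - 3022446)/(2262033 + (-214 - 1*(-246))) = -2611870/(2262033 + (-214 + 246)) = -2611870/(2262033 + 32) = -2611870/2262065 = -2611870*1/2262065 = -522374/452413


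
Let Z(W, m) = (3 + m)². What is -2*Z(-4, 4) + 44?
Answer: -54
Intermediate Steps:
-2*Z(-4, 4) + 44 = -2*(3 + 4)² + 44 = -2*7² + 44 = -2*49 + 44 = -98 + 44 = -54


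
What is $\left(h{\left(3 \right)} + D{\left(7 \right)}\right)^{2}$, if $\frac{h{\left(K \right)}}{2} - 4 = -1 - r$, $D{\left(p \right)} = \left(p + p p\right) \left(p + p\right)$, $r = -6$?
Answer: $643204$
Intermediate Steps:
$D{\left(p \right)} = 2 p \left(p + p^{2}\right)$ ($D{\left(p \right)} = \left(p + p^{2}\right) 2 p = 2 p \left(p + p^{2}\right)$)
$h{\left(K \right)} = 18$ ($h{\left(K \right)} = 8 + 2 \left(-1 - -6\right) = 8 + 2 \left(-1 + 6\right) = 8 + 2 \cdot 5 = 8 + 10 = 18$)
$\left(h{\left(3 \right)} + D{\left(7 \right)}\right)^{2} = \left(18 + 2 \cdot 7^{2} \left(1 + 7\right)\right)^{2} = \left(18 + 2 \cdot 49 \cdot 8\right)^{2} = \left(18 + 784\right)^{2} = 802^{2} = 643204$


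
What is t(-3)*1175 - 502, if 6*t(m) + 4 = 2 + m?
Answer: -8887/6 ≈ -1481.2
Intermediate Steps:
t(m) = -⅓ + m/6 (t(m) = -⅔ + (2 + m)/6 = -⅔ + (⅓ + m/6) = -⅓ + m/6)
t(-3)*1175 - 502 = (-⅓ + (⅙)*(-3))*1175 - 502 = (-⅓ - ½)*1175 - 502 = -⅚*1175 - 502 = -5875/6 - 502 = -8887/6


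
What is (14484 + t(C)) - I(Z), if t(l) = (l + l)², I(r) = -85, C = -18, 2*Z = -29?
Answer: 15865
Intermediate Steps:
Z = -29/2 (Z = (½)*(-29) = -29/2 ≈ -14.500)
t(l) = 4*l² (t(l) = (2*l)² = 4*l²)
(14484 + t(C)) - I(Z) = (14484 + 4*(-18)²) - 1*(-85) = (14484 + 4*324) + 85 = (14484 + 1296) + 85 = 15780 + 85 = 15865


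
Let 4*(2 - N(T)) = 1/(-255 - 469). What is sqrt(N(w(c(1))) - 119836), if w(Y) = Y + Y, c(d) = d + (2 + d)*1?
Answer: I*sqrt(62814106603)/724 ≈ 346.17*I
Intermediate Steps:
c(d) = 2 + 2*d (c(d) = d + (2 + d) = 2 + 2*d)
w(Y) = 2*Y
N(T) = 5793/2896 (N(T) = 2 - 1/(4*(-255 - 469)) = 2 - 1/4/(-724) = 2 - 1/4*(-1/724) = 2 + 1/2896 = 5793/2896)
sqrt(N(w(c(1))) - 119836) = sqrt(5793/2896 - 119836) = sqrt(-347039263/2896) = I*sqrt(62814106603)/724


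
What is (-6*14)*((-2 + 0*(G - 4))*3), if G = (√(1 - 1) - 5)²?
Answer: 504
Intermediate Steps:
G = 25 (G = (√0 - 5)² = (0 - 5)² = (-5)² = 25)
(-6*14)*((-2 + 0*(G - 4))*3) = (-6*14)*((-2 + 0*(25 - 4))*3) = -84*(-2 + 0*21)*3 = -84*(-2 + 0)*3 = -(-168)*3 = -84*(-6) = 504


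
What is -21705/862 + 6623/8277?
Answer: -173943259/7134774 ≈ -24.380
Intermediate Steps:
-21705/862 + 6623/8277 = -173943259/7134774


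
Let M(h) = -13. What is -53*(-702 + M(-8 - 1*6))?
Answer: 37895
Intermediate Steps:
-53*(-702 + M(-8 - 1*6)) = -53*(-702 - 13) = -53*(-715) = 37895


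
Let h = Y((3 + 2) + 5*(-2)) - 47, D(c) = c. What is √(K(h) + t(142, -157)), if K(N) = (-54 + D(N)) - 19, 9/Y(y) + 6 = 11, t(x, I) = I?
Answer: 4*I*√430/5 ≈ 16.589*I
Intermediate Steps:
Y(y) = 9/5 (Y(y) = 9/(-6 + 11) = 9/5)
h = -226/5 (h = 9/5 - 47 = -226/5 ≈ -45.200)
K(N) = -73 + N (K(N) = (-54 + N) - 19 = -73 + N)
√(K(h) + t(142, -157)) = √((-73 - 226/5) - 157) = √(-591/5 - 157) = √(-1376/5) = 4*I*√430/5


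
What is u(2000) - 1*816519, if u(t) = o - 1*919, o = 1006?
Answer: -816432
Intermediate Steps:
u(t) = 87 (u(t) = 1006 - 1*919 = 1006 - 919 = 87)
u(2000) - 1*816519 = 87 - 1*816519 = 87 - 816519 = -816432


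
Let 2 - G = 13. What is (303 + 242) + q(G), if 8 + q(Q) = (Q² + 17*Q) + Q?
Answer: 460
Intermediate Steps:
G = -11 (G = 2 - 1*13 = 2 - 13 = -11)
q(Q) = -8 + Q² + 18*Q (q(Q) = -8 + ((Q² + 17*Q) + Q) = -8 + (Q² + 18*Q) = -8 + Q² + 18*Q)
(303 + 242) + q(G) = (303 + 242) + (-8 + (-11)² + 18*(-11)) = 545 + (-8 + 121 - 198) = 545 - 85 = 460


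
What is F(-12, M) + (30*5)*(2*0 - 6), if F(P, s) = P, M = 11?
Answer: -912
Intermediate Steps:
F(-12, M) + (30*5)*(2*0 - 6) = -12 + (30*5)*(2*0 - 6) = -12 + 150*(0 - 6) = -12 + 150*(-6) = -12 - 900 = -912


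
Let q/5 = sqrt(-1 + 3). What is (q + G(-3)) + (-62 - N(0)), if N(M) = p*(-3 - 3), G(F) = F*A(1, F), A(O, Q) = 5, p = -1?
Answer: -83 + 5*sqrt(2) ≈ -75.929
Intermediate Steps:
G(F) = 5*F (G(F) = F*5 = 5*F)
N(M) = 6 (N(M) = -(-3 - 3) = -1*(-6) = 6)
q = 5*sqrt(2) (q = 5*sqrt(-1 + 3) = 5*sqrt(2) ≈ 7.0711)
(q + G(-3)) + (-62 - N(0)) = (5*sqrt(2) + 5*(-3)) + (-62 - 1*6) = (5*sqrt(2) - 15) + (-62 - 6) = (-15 + 5*sqrt(2)) - 68 = -83 + 5*sqrt(2)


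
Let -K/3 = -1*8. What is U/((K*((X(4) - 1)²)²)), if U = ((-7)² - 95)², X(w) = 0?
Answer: 529/6 ≈ 88.167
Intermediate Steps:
K = 24 (K = -(-3)*8 = -3*(-8) = 24)
U = 2116 (U = (49 - 95)² = (-46)² = 2116)
U/((K*((X(4) - 1)²)²)) = 2116/((24*((0 - 1)²)²)) = 2116/((24*((-1)²)²)) = 2116/((24*1²)) = 2116/((24*1)) = 2116/24 = 2116*(1/24) = 529/6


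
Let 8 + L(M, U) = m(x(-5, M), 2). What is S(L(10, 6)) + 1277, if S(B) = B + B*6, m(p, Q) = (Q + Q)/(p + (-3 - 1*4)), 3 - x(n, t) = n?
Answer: 1249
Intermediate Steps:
x(n, t) = 3 - n
m(p, Q) = 2*Q/(-7 + p) (m(p, Q) = (2*Q)/(p + (-3 - 4)) = (2*Q)/(p - 7) = (2*Q)/(-7 + p) = 2*Q/(-7 + p))
L(M, U) = -4 (L(M, U) = -8 + 2*2/(-7 + (3 - 1*(-5))) = -8 + 2*2/(-7 + (3 + 5)) = -8 + 2*2/(-7 + 8) = -8 + 2*2/1 = -8 + 2*2*1 = -8 + 4 = -4)
S(B) = 7*B (S(B) = B + 6*B = 7*B)
S(L(10, 6)) + 1277 = 7*(-4) + 1277 = -28 + 1277 = 1249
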